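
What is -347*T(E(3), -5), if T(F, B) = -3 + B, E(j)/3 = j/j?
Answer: 2776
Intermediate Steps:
E(j) = 3 (E(j) = 3*(j/j) = 3*1 = 3)
-347*T(E(3), -5) = -347*(-3 - 5) = -347*(-8) = 2776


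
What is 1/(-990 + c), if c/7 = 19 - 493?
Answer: -1/4308 ≈ -0.00023213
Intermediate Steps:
c = -3318 (c = 7*(19 - 493) = 7*(-474) = -3318)
1/(-990 + c) = 1/(-990 - 3318) = 1/(-4308) = -1/4308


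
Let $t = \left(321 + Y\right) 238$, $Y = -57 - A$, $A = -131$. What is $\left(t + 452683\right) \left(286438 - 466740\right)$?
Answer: $-98569841286$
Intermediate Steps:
$Y = 74$ ($Y = -57 - -131 = -57 + 131 = 74$)
$t = 94010$ ($t = \left(321 + 74\right) 238 = 395 \cdot 238 = 94010$)
$\left(t + 452683\right) \left(286438 - 466740\right) = \left(94010 + 452683\right) \left(286438 - 466740\right) = 546693 \left(-180302\right) = -98569841286$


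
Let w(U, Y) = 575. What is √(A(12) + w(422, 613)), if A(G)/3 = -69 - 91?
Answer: √95 ≈ 9.7468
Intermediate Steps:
A(G) = -480 (A(G) = 3*(-69 - 91) = 3*(-160) = -480)
√(A(12) + w(422, 613)) = √(-480 + 575) = √95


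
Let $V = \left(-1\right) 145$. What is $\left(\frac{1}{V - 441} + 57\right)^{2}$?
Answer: $\frac{1115626801}{343396} \approx 3248.8$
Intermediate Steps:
$V = -145$
$\left(\frac{1}{V - 441} + 57\right)^{2} = \left(\frac{1}{-145 - 441} + 57\right)^{2} = \left(\frac{1}{-586} + 57\right)^{2} = \left(- \frac{1}{586} + 57\right)^{2} = \left(\frac{33401}{586}\right)^{2} = \frac{1115626801}{343396}$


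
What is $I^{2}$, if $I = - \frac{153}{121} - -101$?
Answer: $\frac{145636624}{14641} \approx 9947.2$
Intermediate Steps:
$I = \frac{12068}{121}$ ($I = \left(-153\right) \frac{1}{121} + 101 = - \frac{153}{121} + 101 = \frac{12068}{121} \approx 99.736$)
$I^{2} = \left(\frac{12068}{121}\right)^{2} = \frac{145636624}{14641}$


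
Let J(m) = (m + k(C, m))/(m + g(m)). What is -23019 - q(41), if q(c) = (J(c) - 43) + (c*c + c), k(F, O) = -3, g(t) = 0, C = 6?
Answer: -1012656/41 ≈ -24699.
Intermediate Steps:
J(m) = (-3 + m)/m (J(m) = (m - 3)/(m + 0) = (-3 + m)/m)
q(c) = -43 + c + c**2 + (-3 + c)/c (q(c) = ((-3 + c)/c - 43) + (c*c + c) = (-43 + (-3 + c)/c) + (c**2 + c) = (-43 + (-3 + c)/c) + (c + c**2) = -43 + c + c**2 + (-3 + c)/c)
-23019 - q(41) = -23019 - (-42 + 41 + 41**2 - 3/41) = -23019 - (-42 + 41 + 1681 - 3*1/41) = -23019 - (-42 + 41 + 1681 - 3/41) = -23019 - 1*68877/41 = -23019 - 68877/41 = -1012656/41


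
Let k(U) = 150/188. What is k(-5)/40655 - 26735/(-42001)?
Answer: 20434564805/32101952314 ≈ 0.63655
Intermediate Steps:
k(U) = 75/94 (k(U) = 150*(1/188) = 75/94)
k(-5)/40655 - 26735/(-42001) = (75/94)/40655 - 26735/(-42001) = (75/94)*(1/40655) - 26735*(-1/42001) = 15/764314 + 26735/42001 = 20434564805/32101952314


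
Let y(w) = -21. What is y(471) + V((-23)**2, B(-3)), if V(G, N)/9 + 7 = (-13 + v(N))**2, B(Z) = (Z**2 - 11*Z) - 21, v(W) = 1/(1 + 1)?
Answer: 5289/4 ≈ 1322.3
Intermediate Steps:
v(W) = 1/2
B(Z) = -21 + Z**2 - 11*Z
V(G, N) = 5373/4 (V(G, N) = -63 + 9*(-13 + 1/2)**2 = -63 + 9*(-25/2)**2 = -63 + 9*(625/4) = -63 + 5625/4 = 5373/4)
y(471) + V((-23)**2, B(-3)) = -21 + 5373/4 = 5289/4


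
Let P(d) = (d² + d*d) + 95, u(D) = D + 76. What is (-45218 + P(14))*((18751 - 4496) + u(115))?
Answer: -646184026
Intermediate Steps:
u(D) = 76 + D
P(d) = 95 + 2*d² (P(d) = (d² + d²) + 95 = 2*d² + 95 = 95 + 2*d²)
(-45218 + P(14))*((18751 - 4496) + u(115)) = (-45218 + (95 + 2*14²))*((18751 - 4496) + (76 + 115)) = (-45218 + (95 + 2*196))*(14255 + 191) = (-45218 + (95 + 392))*14446 = (-45218 + 487)*14446 = -44731*14446 = -646184026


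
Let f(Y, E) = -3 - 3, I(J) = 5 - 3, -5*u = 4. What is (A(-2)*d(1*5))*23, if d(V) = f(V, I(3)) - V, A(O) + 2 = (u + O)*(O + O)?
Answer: -11638/5 ≈ -2327.6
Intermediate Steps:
u = -⅘ (u = -⅕*4 = -⅘ ≈ -0.80000)
A(O) = -2 + 2*O*(-⅘ + O) (A(O) = -2 + (-⅘ + O)*(O + O) = -2 + (-⅘ + O)*(2*O) = -2 + 2*O*(-⅘ + O))
I(J) = 2
f(Y, E) = -6
d(V) = -6 - V
(A(-2)*d(1*5))*23 = ((-2 + 2*(-2)² - 8/5*(-2))*(-6 - 5))*23 = ((-2 + 2*4 + 16/5)*(-6 - 1*5))*23 = ((-2 + 8 + 16/5)*(-6 - 5))*23 = ((46/5)*(-11))*23 = -506/5*23 = -11638/5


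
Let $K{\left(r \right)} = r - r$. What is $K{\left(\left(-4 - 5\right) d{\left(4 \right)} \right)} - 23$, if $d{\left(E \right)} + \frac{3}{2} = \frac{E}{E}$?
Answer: $-23$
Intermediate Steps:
$d{\left(E \right)} = - \frac{1}{2}$ ($d{\left(E \right)} = - \frac{3}{2} + \frac{E}{E} = - \frac{3}{2} + 1 = - \frac{1}{2}$)
$K{\left(r \right)} = 0$
$K{\left(\left(-4 - 5\right) d{\left(4 \right)} \right)} - 23 = 0 - 23 = -23$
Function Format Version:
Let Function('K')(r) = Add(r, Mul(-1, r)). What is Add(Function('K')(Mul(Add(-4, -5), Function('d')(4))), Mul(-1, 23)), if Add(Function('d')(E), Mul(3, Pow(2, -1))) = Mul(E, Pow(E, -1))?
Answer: -23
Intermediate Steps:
Function('d')(E) = Rational(-1, 2) (Function('d')(E) = Add(Rational(-3, 2), Mul(E, Pow(E, -1))) = Add(Rational(-3, 2), 1) = Rational(-1, 2))
Function('K')(r) = 0
Add(Function('K')(Mul(Add(-4, -5), Function('d')(4))), Mul(-1, 23)) = Add(0, Mul(-1, 23)) = Add(0, -23) = -23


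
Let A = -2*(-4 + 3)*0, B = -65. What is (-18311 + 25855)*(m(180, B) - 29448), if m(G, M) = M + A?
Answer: -222646072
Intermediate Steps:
A = 0 (A = -2*(-1)*0 = 2*0 = 0)
m(G, M) = M (m(G, M) = M + 0 = M)
(-18311 + 25855)*(m(180, B) - 29448) = (-18311 + 25855)*(-65 - 29448) = 7544*(-29513) = -222646072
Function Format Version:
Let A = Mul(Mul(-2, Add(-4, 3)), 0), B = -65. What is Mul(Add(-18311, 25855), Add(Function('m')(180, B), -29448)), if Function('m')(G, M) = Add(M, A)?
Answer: -222646072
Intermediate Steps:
A = 0 (A = Mul(Mul(-2, -1), 0) = Mul(2, 0) = 0)
Function('m')(G, M) = M (Function('m')(G, M) = Add(M, 0) = M)
Mul(Add(-18311, 25855), Add(Function('m')(180, B), -29448)) = Mul(Add(-18311, 25855), Add(-65, -29448)) = Mul(7544, -29513) = -222646072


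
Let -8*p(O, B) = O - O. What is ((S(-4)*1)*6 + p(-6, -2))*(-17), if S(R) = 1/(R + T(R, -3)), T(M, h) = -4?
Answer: 51/4 ≈ 12.750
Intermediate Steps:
p(O, B) = 0 (p(O, B) = -(O - O)/8 = -⅛*0 = 0)
S(R) = 1/(-4 + R) (S(R) = 1/(R - 4) = 1/(-4 + R))
((S(-4)*1)*6 + p(-6, -2))*(-17) = ((1/(-4 - 4))*6 + 0)*(-17) = ((1/(-8))*6 + 0)*(-17) = (-⅛*1*6 + 0)*(-17) = (-⅛*6 + 0)*(-17) = (-¾ + 0)*(-17) = -¾*(-17) = 51/4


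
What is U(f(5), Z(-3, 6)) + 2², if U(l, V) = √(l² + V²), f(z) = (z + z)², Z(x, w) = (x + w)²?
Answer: 4 + √10081 ≈ 104.40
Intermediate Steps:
Z(x, w) = (w + x)²
f(z) = 4*z² (f(z) = (2*z)² = 4*z²)
U(l, V) = √(V² + l²)
U(f(5), Z(-3, 6)) + 2² = √(((6 - 3)²)² + (4*5²)²) + 2² = √((3²)² + (4*25)²) + 4 = √(9² + 100²) + 4 = √(81 + 10000) + 4 = √10081 + 4 = 4 + √10081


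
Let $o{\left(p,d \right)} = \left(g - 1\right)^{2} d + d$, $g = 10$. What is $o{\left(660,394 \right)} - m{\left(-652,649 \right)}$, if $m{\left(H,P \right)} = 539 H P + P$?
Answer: $228108431$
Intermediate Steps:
$m{\left(H,P \right)} = P + 539 H P$ ($m{\left(H,P \right)} = 539 H P + P = P + 539 H P$)
$o{\left(p,d \right)} = 82 d$ ($o{\left(p,d \right)} = \left(10 - 1\right)^{2} d + d = 9^{2} d + d = 81 d + d = 82 d$)
$o{\left(660,394 \right)} - m{\left(-652,649 \right)} = 82 \cdot 394 - 649 \left(1 + 539 \left(-652\right)\right) = 32308 - 649 \left(1 - 351428\right) = 32308 - 649 \left(-351427\right) = 32308 - -228076123 = 32308 + 228076123 = 228108431$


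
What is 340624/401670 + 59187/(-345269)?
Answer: 46916632783/69342099615 ≈ 0.67660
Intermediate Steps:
340624/401670 + 59187/(-345269) = 340624*(1/401670) + 59187*(-1/345269) = 170312/200835 - 59187/345269 = 46916632783/69342099615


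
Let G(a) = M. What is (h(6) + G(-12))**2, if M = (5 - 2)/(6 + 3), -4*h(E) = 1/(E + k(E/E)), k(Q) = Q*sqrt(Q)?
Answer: 625/7056 ≈ 0.088577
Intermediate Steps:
k(Q) = Q**(3/2)
h(E) = -1/(4*(1 + E)) (h(E) = -1/(4*(E + (E/E)**(3/2))) = -1/(4*(E + 1**(3/2))) = -1/(4*(E + 1)) = -1/(4*(1 + E)))
M = 1/3 (M = 3/9 = 3*(1/9) = 1/3 ≈ 0.33333)
G(a) = 1/3
(h(6) + G(-12))**2 = (-1/(4 + 4*6) + 1/3)**2 = (-1/(4 + 24) + 1/3)**2 = (-1/28 + 1/3)**2 = (25/84)**2 = 625/7056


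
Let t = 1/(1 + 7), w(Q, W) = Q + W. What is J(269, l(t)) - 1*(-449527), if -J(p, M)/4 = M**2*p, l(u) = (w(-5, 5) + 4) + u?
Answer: 6899491/16 ≈ 4.3122e+5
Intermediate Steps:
t = 1/8 ≈ 0.12500
l(u) = 4 + u (l(u) = ((-5 + 5) + 4) + u = (0 + 4) + u = 4 + u)
J(p, M) = -4*p*M**2 (J(p, M) = -4*M**2*p = -4*p*M**2)
J(269, l(t)) - 1*(-449527) = -4*269*(4 + 1/8)**2 - 1*(-449527) = -4*269*(33/8)**2 + 449527 = -4*269*1089/64 + 449527 = -292941/16 + 449527 = 6899491/16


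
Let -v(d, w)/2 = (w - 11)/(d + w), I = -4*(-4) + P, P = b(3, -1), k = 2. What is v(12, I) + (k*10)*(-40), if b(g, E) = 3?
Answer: -24816/31 ≈ -800.52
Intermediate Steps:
P = 3
I = 19 (I = -4*(-4) + 3 = 16 + 3 = 19)
v(d, w) = -2*(-11 + w)/(d + w) (v(d, w) = -2*(w - 11)/(d + w) = -2*(-11 + w)/(d + w))
v(12, I) + (k*10)*(-40) = 2*(11 - 1*19)/(12 + 19) + (2*10)*(-40) = 2*(11 - 19)/31 + 20*(-40) = 2*(1/31)*(-8) - 800 = -16/31 - 800 = -24816/31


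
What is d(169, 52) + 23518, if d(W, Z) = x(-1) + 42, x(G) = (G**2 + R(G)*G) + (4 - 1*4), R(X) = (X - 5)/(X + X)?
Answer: 23558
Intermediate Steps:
R(X) = (-5 + X)/(2*X) (R(X) = (-5 + X)/((2*X)) = (-5 + X)*(1/(2*X)) = (-5 + X)/(2*X))
x(G) = -5/2 + G**2 + G/2 (x(G) = (G**2 + ((-5 + G)/(2*G))*G) + (4 - 1*4) = (G**2 + (-5/2 + G/2)) + (4 - 4) = (-5/2 + G**2 + G/2) + 0 = -5/2 + G**2 + G/2)
d(W, Z) = 40 (d(W, Z) = (-5/2 + (-1)**2 + (1/2)*(-1)) + 42 = (-5/2 + 1 - 1/2) + 42 = -2 + 42 = 40)
d(169, 52) + 23518 = 40 + 23518 = 23558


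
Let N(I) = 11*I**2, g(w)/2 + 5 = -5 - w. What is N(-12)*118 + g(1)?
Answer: 186890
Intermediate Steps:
g(w) = -20 - 2*w (g(w) = -10 + 2*(-5 - w) = -10 + (-10 - 2*w) = -20 - 2*w)
N(-12)*118 + g(1) = (11*(-12)**2)*118 + (-20 - 2*1) = (11*144)*118 + (-20 - 2) = 1584*118 - 22 = 186912 - 22 = 186890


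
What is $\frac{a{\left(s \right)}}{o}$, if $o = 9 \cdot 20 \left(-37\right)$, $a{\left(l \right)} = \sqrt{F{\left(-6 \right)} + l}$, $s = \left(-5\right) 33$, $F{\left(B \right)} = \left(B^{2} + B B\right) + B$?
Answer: $- \frac{i \sqrt{11}}{2220} \approx - 0.001494 i$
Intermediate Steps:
$F{\left(B \right)} = B + 2 B^{2}$ ($F{\left(B \right)} = \left(B^{2} + B^{2}\right) + B = 2 B^{2} + B = B + 2 B^{2}$)
$s = -165$
$a{\left(l \right)} = \sqrt{66 + l}$ ($a{\left(l \right)} = \sqrt{- 6 \left(1 + 2 \left(-6\right)\right) + l} = \sqrt{- 6 \left(1 - 12\right) + l} = \sqrt{\left(-6\right) \left(-11\right) + l} = \sqrt{66 + l}$)
$o = -6660$ ($o = 180 \left(-37\right) = -6660$)
$\frac{a{\left(s \right)}}{o} = \frac{\sqrt{66 - 165}}{-6660} = \sqrt{-99} \left(- \frac{1}{6660}\right) = 3 i \sqrt{11} \left(- \frac{1}{6660}\right) = - \frac{i \sqrt{11}}{2220}$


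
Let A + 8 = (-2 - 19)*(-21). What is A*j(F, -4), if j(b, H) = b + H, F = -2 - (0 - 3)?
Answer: -1299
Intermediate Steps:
A = 433 (A = -8 + (-2 - 19)*(-21) = -8 - 21*(-21) = -8 + 441 = 433)
F = 1 (F = -2 - 1*(-3) = -2 + 3 = 1)
j(b, H) = H + b
A*j(F, -4) = 433*(-4 + 1) = 433*(-3) = -1299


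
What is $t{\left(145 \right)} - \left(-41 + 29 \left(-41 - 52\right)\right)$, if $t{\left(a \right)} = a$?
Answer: $2883$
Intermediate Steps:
$t{\left(145 \right)} - \left(-41 + 29 \left(-41 - 52\right)\right) = 145 - \left(-41 + 29 \left(-41 - 52\right)\right) = 145 + \left(41 - -2697\right) = 145 + \left(41 + 2697\right) = 145 + 2738 = 2883$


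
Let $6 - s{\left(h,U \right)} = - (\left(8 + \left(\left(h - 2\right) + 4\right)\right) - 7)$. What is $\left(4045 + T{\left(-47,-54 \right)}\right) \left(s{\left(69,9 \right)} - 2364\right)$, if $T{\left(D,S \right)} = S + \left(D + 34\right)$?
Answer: $-9093708$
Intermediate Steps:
$T{\left(D,S \right)} = 34 + D + S$ ($T{\left(D,S \right)} = S + \left(34 + D\right) = 34 + D + S$)
$s{\left(h,U \right)} = 9 + h$ ($s{\left(h,U \right)} = 6 - - (\left(8 + \left(\left(h - 2\right) + 4\right)\right) - 7) = 6 - - (\left(8 + \left(\left(-2 + h\right) + 4\right)\right) - 7) = 6 - - (\left(8 + \left(2 + h\right)\right) - 7) = 6 - - (\left(10 + h\right) - 7) = 6 - - (3 + h) = 6 - \left(-3 - h\right) = 6 + \left(3 + h\right) = 9 + h$)
$\left(4045 + T{\left(-47,-54 \right)}\right) \left(s{\left(69,9 \right)} - 2364\right) = \left(4045 - 67\right) \left(\left(9 + 69\right) - 2364\right) = \left(4045 - 67\right) \left(78 - 2364\right) = 3978 \left(-2286\right) = -9093708$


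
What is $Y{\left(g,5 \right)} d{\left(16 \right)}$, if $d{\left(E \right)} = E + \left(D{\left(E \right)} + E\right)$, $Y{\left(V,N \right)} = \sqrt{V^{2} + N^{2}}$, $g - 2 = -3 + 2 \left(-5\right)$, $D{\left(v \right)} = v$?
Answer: $48 \sqrt{146} \approx 579.99$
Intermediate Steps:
$g = -11$ ($g = 2 + \left(-3 + 2 \left(-5\right)\right) = 2 - 13 = -11$)
$Y{\left(V,N \right)} = \sqrt{N^{2} + V^{2}}$
$d{\left(E \right)} = 3 E$ ($d{\left(E \right)} = E + \left(E + E\right) = E + 2 E = 3 E$)
$Y{\left(g,5 \right)} d{\left(16 \right)} = \sqrt{5^{2} + \left(-11\right)^{2}} \cdot 3 \cdot 16 = \sqrt{25 + 121} \cdot 48 = \sqrt{146} \cdot 48 = 48 \sqrt{146}$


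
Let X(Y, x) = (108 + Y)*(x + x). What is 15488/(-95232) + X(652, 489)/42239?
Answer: 547889401/31425816 ≈ 17.434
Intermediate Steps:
X(Y, x) = 2*x*(108 + Y) (X(Y, x) = (108 + Y)*(2*x) = 2*x*(108 + Y))
15488/(-95232) + X(652, 489)/42239 = 15488/(-95232) + (2*489*(108 + 652))/42239 = 15488*(-1/95232) + (2*489*760)*(1/42239) = -121/744 + 743280*(1/42239) = -121/744 + 743280/42239 = 547889401/31425816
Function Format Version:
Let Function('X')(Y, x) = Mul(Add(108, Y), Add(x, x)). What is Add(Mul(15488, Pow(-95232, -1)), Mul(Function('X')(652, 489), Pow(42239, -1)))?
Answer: Rational(547889401, 31425816) ≈ 17.434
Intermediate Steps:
Function('X')(Y, x) = Mul(2, x, Add(108, Y)) (Function('X')(Y, x) = Mul(Add(108, Y), Mul(2, x)) = Mul(2, x, Add(108, Y)))
Add(Mul(15488, Pow(-95232, -1)), Mul(Function('X')(652, 489), Pow(42239, -1))) = Add(Mul(15488, Pow(-95232, -1)), Mul(Mul(2, 489, Add(108, 652)), Pow(42239, -1))) = Add(Mul(15488, Rational(-1, 95232)), Mul(Mul(2, 489, 760), Rational(1, 42239))) = Add(Rational(-121, 744), Mul(743280, Rational(1, 42239))) = Add(Rational(-121, 744), Rational(743280, 42239)) = Rational(547889401, 31425816)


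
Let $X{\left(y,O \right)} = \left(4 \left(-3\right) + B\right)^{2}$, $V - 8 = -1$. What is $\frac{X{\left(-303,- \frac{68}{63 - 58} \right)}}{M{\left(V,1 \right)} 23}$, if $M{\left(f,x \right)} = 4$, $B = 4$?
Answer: $\frac{16}{23} \approx 0.69565$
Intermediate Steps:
$V = 7$ ($V = 8 - 1 = 7$)
$X{\left(y,O \right)} = 64$ ($X{\left(y,O \right)} = \left(4 \left(-3\right) + 4\right)^{2} = \left(-12 + 4\right)^{2} = \left(-8\right)^{2} = 64$)
$\frac{X{\left(-303,- \frac{68}{63 - 58} \right)}}{M{\left(V,1 \right)} 23} = \frac{64}{4 \cdot 23} = \frac{64}{92} = 64 \cdot \frac{1}{92} = \frac{16}{23}$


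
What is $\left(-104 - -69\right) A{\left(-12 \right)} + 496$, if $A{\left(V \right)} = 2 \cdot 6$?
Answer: $76$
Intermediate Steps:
$A{\left(V \right)} = 12$
$\left(-104 - -69\right) A{\left(-12 \right)} + 496 = \left(-104 - -69\right) 12 + 496 = \left(-104 + 69\right) 12 + 496 = \left(-35\right) 12 + 496 = -420 + 496 = 76$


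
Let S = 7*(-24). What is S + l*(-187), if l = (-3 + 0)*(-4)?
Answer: -2412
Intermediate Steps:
S = -168
l = 12 (l = -3*(-4) = 12)
S + l*(-187) = -168 + 12*(-187) = -168 - 2244 = -2412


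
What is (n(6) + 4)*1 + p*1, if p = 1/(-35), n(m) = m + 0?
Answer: 349/35 ≈ 9.9714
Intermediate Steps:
n(m) = m
p = -1/35 ≈ -0.028571
(n(6) + 4)*1 + p*1 = (6 + 4)*1 - 1/35*1 = 10*1 - 1/35 = 10 - 1/35 = 349/35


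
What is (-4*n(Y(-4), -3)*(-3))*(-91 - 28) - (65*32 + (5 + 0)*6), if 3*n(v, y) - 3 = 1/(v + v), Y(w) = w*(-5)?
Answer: -35499/10 ≈ -3549.9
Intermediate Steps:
Y(w) = -5*w
n(v, y) = 1 + 1/(6*v) (n(v, y) = 1 + 1/(3*(v + v)) = 1 + 1/(3*((2*v))) = 1 + (1/(2*v))/3 = 1 + 1/(6*v))
(-4*n(Y(-4), -3)*(-3))*(-91 - 28) - (65*32 + (5 + 0)*6) = (-4*(⅙ - 5*(-4))/((-5*(-4)))*(-3))*(-91 - 28) - (65*32 + (5 + 0)*6) = (-4*(⅙ + 20)/20*(-3))*(-119) - (2080 + 5*6) = (-121/(5*6)*(-3))*(-119) - (2080 + 30) = (-4*121/120*(-3))*(-119) - 1*2110 = -121/30*(-3)*(-119) - 2110 = (121/10)*(-119) - 2110 = -14399/10 - 2110 = -35499/10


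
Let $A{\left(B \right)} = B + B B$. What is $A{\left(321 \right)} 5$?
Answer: $516810$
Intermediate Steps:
$A{\left(B \right)} = B + B^{2}$
$A{\left(321 \right)} 5 = 321 \left(1 + 321\right) 5 = 321 \cdot 322 \cdot 5 = 103362 \cdot 5 = 516810$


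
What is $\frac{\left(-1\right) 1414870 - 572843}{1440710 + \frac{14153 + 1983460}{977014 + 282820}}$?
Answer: $- \frac{2504188419642}{1815057439753} \approx -1.3797$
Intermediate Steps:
$\frac{\left(-1\right) 1414870 - 572843}{1440710 + \frac{14153 + 1983460}{977014 + 282820}} = \frac{-1414870 - 572843}{1440710 + \frac{1997613}{1259834}} = - \frac{1987713}{1440710 + 1997613 \cdot \frac{1}{1259834}} = - \frac{1987713}{1440710 + \frac{1997613}{1259834}} = - \frac{1987713}{\frac{1815057439753}{1259834}} = \left(-1987713\right) \frac{1259834}{1815057439753} = - \frac{2504188419642}{1815057439753}$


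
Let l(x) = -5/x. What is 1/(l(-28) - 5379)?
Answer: -28/150607 ≈ -0.00018591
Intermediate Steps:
1/(l(-28) - 5379) = 1/(-5/(-28) - 5379) = 1/(-5*(-1/28) - 5379) = 1/(5/28 - 5379) = 1/(-150607/28) = -28/150607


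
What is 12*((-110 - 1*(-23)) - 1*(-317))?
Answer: 2760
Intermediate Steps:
12*((-110 - 1*(-23)) - 1*(-317)) = 12*((-110 + 23) + 317) = 12*(-87 + 317) = 12*230 = 2760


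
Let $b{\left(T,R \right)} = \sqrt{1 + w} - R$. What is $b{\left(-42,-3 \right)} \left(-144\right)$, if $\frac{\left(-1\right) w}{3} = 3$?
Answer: $-432 - 288 i \sqrt{2} \approx -432.0 - 407.29 i$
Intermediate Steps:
$w = -9$ ($w = \left(-3\right) 3 = -9$)
$b{\left(T,R \right)} = - R + 2 i \sqrt{2}$ ($b{\left(T,R \right)} = \sqrt{1 - 9} - R = \sqrt{-8} - R = 2 i \sqrt{2} - R = - R + 2 i \sqrt{2}$)
$b{\left(-42,-3 \right)} \left(-144\right) = \left(\left(-1\right) \left(-3\right) + 2 i \sqrt{2}\right) \left(-144\right) = \left(3 + 2 i \sqrt{2}\right) \left(-144\right) = -432 - 288 i \sqrt{2}$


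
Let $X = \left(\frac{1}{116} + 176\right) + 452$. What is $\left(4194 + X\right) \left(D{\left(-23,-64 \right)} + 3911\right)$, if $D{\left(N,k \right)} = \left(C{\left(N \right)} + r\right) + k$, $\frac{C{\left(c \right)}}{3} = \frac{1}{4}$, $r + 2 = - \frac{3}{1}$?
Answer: $\frac{8597814963}{464} \approx 1.853 \cdot 10^{7}$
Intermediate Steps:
$r = -5$ ($r = -2 - \frac{3}{1} = -2 - 3 = -5$)
$C{\left(c \right)} = \frac{3}{4}$
$X = \frac{72849}{116}$ ($X = \left(\frac{1}{116} + 176\right) + 452 = \frac{20417}{116} + 452 = \frac{72849}{116} \approx 628.01$)
$D{\left(N,k \right)} = - \frac{17}{4} + k$ ($D{\left(N,k \right)} = \left(\frac{3}{4} - 5\right) + k = - \frac{17}{4} + k$)
$\left(4194 + X\right) \left(D{\left(-23,-64 \right)} + 3911\right) = \left(4194 + \frac{72849}{116}\right) \left(\left(- \frac{17}{4} - 64\right) + 3911\right) = \frac{559353 \left(- \frac{273}{4} + 3911\right)}{116} = \frac{559353}{116} \cdot \frac{15371}{4} = \frac{8597814963}{464}$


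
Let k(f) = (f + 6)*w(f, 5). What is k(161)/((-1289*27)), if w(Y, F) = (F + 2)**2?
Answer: -8183/34803 ≈ -0.23512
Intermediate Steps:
w(Y, F) = (2 + F)**2
k(f) = 294 + 49*f (k(f) = (f + 6)*(2 + 5)**2 = (6 + f)*7**2 = (6 + f)*49 = 294 + 49*f)
k(161)/((-1289*27)) = (294 + 49*161)/((-1289*27)) = (294 + 7889)/(-34803) = 8183*(-1/34803) = -8183/34803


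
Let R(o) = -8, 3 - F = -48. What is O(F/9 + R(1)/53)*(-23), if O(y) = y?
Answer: -20171/159 ≈ -126.86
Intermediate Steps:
F = 51 (F = 3 - 1*(-48) = 3 + 48 = 51)
O(F/9 + R(1)/53)*(-23) = (51/9 - 8/53)*(-23) = (51*(⅑) - 8*1/53)*(-23) = (17/3 - 8/53)*(-23) = (877/159)*(-23) = -20171/159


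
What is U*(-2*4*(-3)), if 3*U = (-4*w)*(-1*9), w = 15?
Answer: 4320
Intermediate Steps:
U = 180 (U = ((-4*15)*(-1*9))/3 = (-60*(-9))/3 = (1/3)*540 = 180)
U*(-2*4*(-3)) = 180*(-2*4*(-3)) = 180*(-8*(-3)) = 180*24 = 4320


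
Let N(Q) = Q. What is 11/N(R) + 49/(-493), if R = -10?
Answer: -5913/4930 ≈ -1.1994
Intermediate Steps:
11/N(R) + 49/(-493) = 11/(-10) + 49/(-493) = 11*(-⅒) + 49*(-1/493) = -11/10 - 49/493 = -5913/4930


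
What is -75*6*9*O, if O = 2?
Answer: -8100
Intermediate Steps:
-75*6*9*O = -75*6*9*2 = -4050*2 = -75*108 = -8100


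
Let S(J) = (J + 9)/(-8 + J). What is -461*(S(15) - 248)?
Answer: 789232/7 ≈ 1.1275e+5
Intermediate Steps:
S(J) = (9 + J)/(-8 + J)
-461*(S(15) - 248) = -461*((9 + 15)/(-8 + 15) - 248) = -461*(24/7 - 248) = -461*(-1712/7) = 789232/7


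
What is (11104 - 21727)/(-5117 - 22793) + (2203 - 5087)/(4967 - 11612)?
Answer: 6043291/7418478 ≈ 0.81463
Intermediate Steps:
(11104 - 21727)/(-5117 - 22793) + (2203 - 5087)/(4967 - 11612) = -10623/(-27910) - 2884/(-6645) = -10623*(-1/27910) - 2884*(-1/6645) = 10623/27910 + 2884/6645 = 6043291/7418478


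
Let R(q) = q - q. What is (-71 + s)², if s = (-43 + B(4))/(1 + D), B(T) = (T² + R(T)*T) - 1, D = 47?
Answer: 737881/144 ≈ 5124.2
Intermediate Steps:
R(q) = 0
B(T) = -1 + T² (B(T) = (T² + 0*T) - 1 = (T² + 0) - 1 = T² - 1 = -1 + T²)
s = -7/12 (s = (-43 + (-1 + 4²))/(1 + 47) = (-43 + (-1 + 16))/48 = (-43 + 15)*(1/48) = -28*1/48 = -7/12 ≈ -0.58333)
(-71 + s)² = (-71 - 7/12)² = (-859/12)² = 737881/144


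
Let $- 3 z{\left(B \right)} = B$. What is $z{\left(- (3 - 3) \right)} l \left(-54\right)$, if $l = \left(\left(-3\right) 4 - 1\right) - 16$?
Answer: $0$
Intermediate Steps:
$l = -29$ ($l = \left(-12 - 1\right) - 16 = -13 - 16 = -29$)
$z{\left(B \right)} = - \frac{B}{3}$
$z{\left(- (3 - 3) \right)} l \left(-54\right) = - \frac{\left(-1\right) \left(3 - 3\right)}{3} \left(-29\right) \left(-54\right) = - \frac{\left(-1\right) 0}{3} \left(-29\right) \left(-54\right) = \left(- \frac{1}{3}\right) 0 \left(-29\right) \left(-54\right) = 0 \left(-29\right) \left(-54\right) = 0 \left(-54\right) = 0$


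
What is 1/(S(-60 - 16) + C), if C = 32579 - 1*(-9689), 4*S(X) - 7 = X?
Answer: 4/169003 ≈ 2.3668e-5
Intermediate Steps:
S(X) = 7/4 + X/4
C = 42268 (C = 32579 + 9689 = 42268)
1/(S(-60 - 16) + C) = 1/((7/4 + (-60 - 16)/4) + 42268) = 1/((7/4 + (¼)*(-76)) + 42268) = 1/((7/4 - 19) + 42268) = 1/(-69/4 + 42268) = 1/(169003/4) = 4/169003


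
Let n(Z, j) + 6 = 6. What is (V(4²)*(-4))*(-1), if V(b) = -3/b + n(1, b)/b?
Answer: -¾ ≈ -0.75000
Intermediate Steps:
n(Z, j) = 0 (n(Z, j) = -6 + 6 = 0)
V(b) = -3/b (V(b) = -3/b + 0/b = -3/b + 0 = -3/b)
(V(4²)*(-4))*(-1) = (-3/(4²)*(-4))*(-1) = (-3/16*(-4))*(-1) = (-3*1/16*(-4))*(-1) = -3/16*(-4)*(-1) = (¾)*(-1) = -¾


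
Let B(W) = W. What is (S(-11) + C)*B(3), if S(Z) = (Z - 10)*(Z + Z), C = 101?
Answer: 1689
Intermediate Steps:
S(Z) = 2*Z*(-10 + Z) (S(Z) = (-10 + Z)*(2*Z) = 2*Z*(-10 + Z))
(S(-11) + C)*B(3) = (2*(-11)*(-10 - 11) + 101)*3 = (2*(-11)*(-21) + 101)*3 = (462 + 101)*3 = 563*3 = 1689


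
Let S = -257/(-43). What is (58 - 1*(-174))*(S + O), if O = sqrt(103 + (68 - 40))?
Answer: 59624/43 + 232*sqrt(131) ≈ 4042.0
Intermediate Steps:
S = 257/43 (S = -257*(-1/43) = 257/43 ≈ 5.9767)
O = sqrt(131) (O = sqrt(103 + 28) = sqrt(131) ≈ 11.446)
(58 - 1*(-174))*(S + O) = (58 - 1*(-174))*(257/43 + sqrt(131)) = (58 + 174)*(257/43 + sqrt(131)) = 232*(257/43 + sqrt(131)) = 59624/43 + 232*sqrt(131)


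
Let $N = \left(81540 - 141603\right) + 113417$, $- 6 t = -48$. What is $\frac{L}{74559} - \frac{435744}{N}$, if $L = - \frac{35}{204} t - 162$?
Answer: $- \frac{828682513612}{101439532593} \approx -8.1692$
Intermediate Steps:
$t = 8$ ($t = \left(- \frac{1}{6}\right) \left(-48\right) = 8$)
$N = 53354$ ($N = -60063 + 113417 = 53354$)
$L = - \frac{8332}{51}$ ($L = - \frac{35}{204} \cdot 8 - 162 = \left(-35\right) \frac{1}{204} \cdot 8 - 162 = \left(- \frac{35}{204}\right) 8 - 162 = - \frac{70}{51} - 162 = - \frac{8332}{51} \approx -163.37$)
$\frac{L}{74559} - \frac{435744}{N} = - \frac{8332}{51 \cdot 74559} - \frac{435744}{53354} = \left(- \frac{8332}{51}\right) \frac{1}{74559} - \frac{217872}{26677} = - \frac{8332}{3802509} - \frac{217872}{26677} = - \frac{828682513612}{101439532593}$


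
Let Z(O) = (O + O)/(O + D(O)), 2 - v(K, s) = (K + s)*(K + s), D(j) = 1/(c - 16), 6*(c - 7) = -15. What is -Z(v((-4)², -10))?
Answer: -391/196 ≈ -1.9949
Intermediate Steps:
c = 9/2 (c = 7 + (⅙)*(-15) = 7 - 5/2 = 9/2 ≈ 4.5000)
D(j) = -2/23 (D(j) = 1/(9/2 - 16) = 1/(-23/2) = -2/23)
v(K, s) = 2 - (K + s)² (v(K, s) = 2 - (K + s)*(K + s) = 2 - (K + s)²)
Z(O) = 2*O/(-2/23 + O) (Z(O) = (O + O)/(O - 2/23) = (2*O)/(-2/23 + O) = 2*O/(-2/23 + O))
-Z(v((-4)², -10)) = -46*(2 - ((-4)² - 10)²)/(-2 + 23*(2 - ((-4)² - 10)²)) = -46*(2 - (16 - 10)²)/(-2 + 23*(2 - (16 - 10)²)) = -46*(2 - 1*6²)/(-2 + 23*(2 - 1*6²)) = -46*(2 - 1*36)/(-2 + 23*(2 - 1*36)) = -46*(2 - 36)/(-2 + 23*(2 - 36)) = -46*(-34)/(-2 + 23*(-34)) = -46*(-34)/(-2 - 782) = -46*(-34)/(-784) = -46*(-34)*(-1)/784 = -1*391/196 = -391/196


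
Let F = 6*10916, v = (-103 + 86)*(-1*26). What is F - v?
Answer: 65054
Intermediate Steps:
v = 442 (v = -17*(-26) = 442)
F = 65496
F - v = 65496 - 1*442 = 65496 - 442 = 65054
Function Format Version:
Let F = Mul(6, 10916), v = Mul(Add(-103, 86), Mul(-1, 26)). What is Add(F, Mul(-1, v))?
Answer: 65054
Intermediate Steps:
v = 442 (v = Mul(-17, -26) = 442)
F = 65496
Add(F, Mul(-1, v)) = Add(65496, Mul(-1, 442)) = Add(65496, -442) = 65054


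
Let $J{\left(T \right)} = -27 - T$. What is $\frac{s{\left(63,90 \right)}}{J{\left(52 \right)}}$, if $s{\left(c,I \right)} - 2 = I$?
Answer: $- \frac{92}{79} \approx -1.1646$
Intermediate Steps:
$s{\left(c,I \right)} = 2 + I$
$\frac{s{\left(63,90 \right)}}{J{\left(52 \right)}} = \frac{2 + 90}{-27 - 52} = \frac{92}{-27 - 52} = \frac{92}{-79} = 92 \left(- \frac{1}{79}\right) = - \frac{92}{79}$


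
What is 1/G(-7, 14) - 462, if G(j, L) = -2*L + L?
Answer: -6469/14 ≈ -462.07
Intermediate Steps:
G(j, L) = -L
1/G(-7, 14) - 462 = 1/(-1*14) - 462 = 1/(-14) - 462 = -1/14 - 462 = -6469/14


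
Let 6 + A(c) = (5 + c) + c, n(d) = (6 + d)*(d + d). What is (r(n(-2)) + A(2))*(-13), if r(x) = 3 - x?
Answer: -286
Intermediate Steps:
n(d) = 2*d*(6 + d) (n(d) = (6 + d)*(2*d) = 2*d*(6 + d))
A(c) = -1 + 2*c (A(c) = -6 + ((5 + c) + c) = -6 + (5 + 2*c) = -1 + 2*c)
(r(n(-2)) + A(2))*(-13) = ((3 - 2*(-2)*(6 - 2)) + (-1 + 2*2))*(-13) = ((3 - 2*(-2)*4) + (-1 + 4))*(-13) = ((3 - 1*(-16)) + 3)*(-13) = ((3 + 16) + 3)*(-13) = (19 + 3)*(-13) = 22*(-13) = -286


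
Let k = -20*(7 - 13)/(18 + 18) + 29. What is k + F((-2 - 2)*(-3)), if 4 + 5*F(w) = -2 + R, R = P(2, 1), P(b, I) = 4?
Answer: 479/15 ≈ 31.933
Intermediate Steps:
R = 4
F(w) = -2/5 (F(w) = -4/5 + (-2 + 4)/5 = -4/5 + (1/5)*2 = -4/5 + 2/5 = -2/5)
k = 97/3 (k = -(-120)/36 + 29 = -20*(-1/6) + 29 = 10/3 + 29 = 97/3 ≈ 32.333)
k + F((-2 - 2)*(-3)) = 97/3 - 2/5 = 479/15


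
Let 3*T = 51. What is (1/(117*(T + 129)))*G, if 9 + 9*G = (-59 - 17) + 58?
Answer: -1/5694 ≈ -0.00017562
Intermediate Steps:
T = 17 (T = (⅓)*51 = 17)
G = -3 (G = -1 + ((-59 - 17) + 58)/9 = -1 + (-76 + 58)/9 = -1 + (⅑)*(-18) = -1 - 2 = -3)
(1/(117*(T + 129)))*G = (1/(117*(17 + 129)))*(-3) = ((1/117)/146)*(-3) = ((1/117)*(1/146))*(-3) = (1/17082)*(-3) = -1/5694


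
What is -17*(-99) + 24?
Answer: 1707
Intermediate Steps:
-17*(-99) + 24 = 1683 + 24 = 1707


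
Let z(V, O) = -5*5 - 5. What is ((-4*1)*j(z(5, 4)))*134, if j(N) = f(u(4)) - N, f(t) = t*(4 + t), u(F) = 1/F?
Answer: -33299/2 ≈ -16650.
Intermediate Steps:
z(V, O) = -30 (z(V, O) = -25 - 5 = -30)
j(N) = 17/16 - N (j(N) = (4 + 1/4)/4 - N = (1/4)*(17/4) - N = 17/16 - N)
((-4*1)*j(z(5, 4)))*134 = ((-4*1)*(17/16 - 1*(-30)))*134 = -4*(17/16 + 30)*134 = -4*497/16*134 = -497/4*134 = -33299/2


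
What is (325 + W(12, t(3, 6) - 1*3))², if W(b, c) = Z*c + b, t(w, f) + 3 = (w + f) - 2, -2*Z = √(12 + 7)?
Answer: (674 - √19)²/4 ≈ 1.1210e+5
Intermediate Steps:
Z = -√19/2 (Z = -√(12 + 7)/2 = -√19/2 ≈ -2.1795)
t(w, f) = -5 + f + w (t(w, f) = -3 + ((w + f) - 2) = -3 + ((f + w) - 2) = -3 + (-2 + f + w) = -5 + f + w)
W(b, c) = b - c*√19/2 (W(b, c) = (-√19/2)*c + b = -c*√19/2 + b = b - c*√19/2)
(325 + W(12, t(3, 6) - 1*3))² = (325 + (12 - ((-5 + 6 + 3) - 1*3)*√19/2))² = (325 + (12 - (4 - 3)*√19/2))² = (325 + (12 - ½*1*√19))² = (325 + (12 - √19/2))² = (337 - √19/2)²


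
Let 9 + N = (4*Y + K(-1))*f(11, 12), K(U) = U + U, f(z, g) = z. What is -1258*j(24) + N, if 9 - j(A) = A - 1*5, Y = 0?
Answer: 12549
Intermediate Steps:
K(U) = 2*U
j(A) = 14 - A (j(A) = 9 - (A - 1*5) = 9 - (A - 5) = 9 - (-5 + A) = 9 + (5 - A) = 14 - A)
N = -31 (N = -9 + (4*0 + 2*(-1))*11 = -9 + (0 - 2)*11 = -9 - 2*11 = -9 - 22 = -31)
-1258*j(24) + N = -1258*(14 - 1*24) - 31 = -1258*(14 - 24) - 31 = -1258*(-10) - 31 = 12580 - 31 = 12549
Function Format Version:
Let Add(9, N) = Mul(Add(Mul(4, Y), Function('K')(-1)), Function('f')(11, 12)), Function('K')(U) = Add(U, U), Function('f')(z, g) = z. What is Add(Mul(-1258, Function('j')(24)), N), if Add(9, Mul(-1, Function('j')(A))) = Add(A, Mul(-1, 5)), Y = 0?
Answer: 12549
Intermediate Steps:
Function('K')(U) = Mul(2, U)
Function('j')(A) = Add(14, Mul(-1, A)) (Function('j')(A) = Add(9, Mul(-1, Add(A, Mul(-1, 5)))) = Add(9, Mul(-1, Add(A, -5))) = Add(9, Mul(-1, Add(-5, A))) = Add(9, Add(5, Mul(-1, A))) = Add(14, Mul(-1, A)))
N = -31 (N = Add(-9, Mul(Add(Mul(4, 0), Mul(2, -1)), 11)) = Add(-9, Mul(Add(0, -2), 11)) = Add(-9, Mul(-2, 11)) = Add(-9, -22) = -31)
Add(Mul(-1258, Function('j')(24)), N) = Add(Mul(-1258, Add(14, Mul(-1, 24))), -31) = Add(Mul(-1258, Add(14, -24)), -31) = Add(Mul(-1258, -10), -31) = Add(12580, -31) = 12549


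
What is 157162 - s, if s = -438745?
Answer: 595907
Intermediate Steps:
157162 - s = 157162 - 1*(-438745) = 157162 + 438745 = 595907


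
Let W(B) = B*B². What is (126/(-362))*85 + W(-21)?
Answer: -1681596/181 ≈ -9290.6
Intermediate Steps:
W(B) = B³
(126/(-362))*85 + W(-21) = (126/(-362))*85 + (-21)³ = (126*(-1/362))*85 - 9261 = -63/181*85 - 9261 = -5355/181 - 9261 = -1681596/181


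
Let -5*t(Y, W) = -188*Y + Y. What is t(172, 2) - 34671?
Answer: -141191/5 ≈ -28238.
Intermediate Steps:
t(Y, W) = 187*Y/5 (t(Y, W) = -(-188*Y + Y)/5 = -(-187)*Y/5 = 187*Y/5)
t(172, 2) - 34671 = (187/5)*172 - 34671 = 32164/5 - 34671 = -141191/5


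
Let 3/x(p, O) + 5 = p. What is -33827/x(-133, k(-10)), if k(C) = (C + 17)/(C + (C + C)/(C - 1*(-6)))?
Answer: 1556042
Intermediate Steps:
k(C) = (17 + C)/(C + 2*C/(6 + C)) (k(C) = (17 + C)/(C + (2*C)/(C + 6)) = (17 + C)/(C + (2*C)/(6 + C)) = (17 + C)/(C + 2*C/(6 + C)))
x(p, O) = 3/(-5 + p)
-33827/x(-133, k(-10)) = -33827/(3/(-5 - 133)) = -33827/(3/(-138)) = -33827/(3*(-1/138)) = -33827/(-1/46) = -33827*(-46) = 1556042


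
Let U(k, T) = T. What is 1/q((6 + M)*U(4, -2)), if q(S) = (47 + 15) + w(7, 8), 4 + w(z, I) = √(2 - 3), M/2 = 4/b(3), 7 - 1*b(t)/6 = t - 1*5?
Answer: 58/3365 - I/3365 ≈ 0.017236 - 0.00029718*I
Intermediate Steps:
b(t) = 72 - 6*t (b(t) = 42 - 6*(t - 1*5) = 42 - 6*(t - 5) = 42 - 6*(-5 + t) = 42 + (30 - 6*t) = 72 - 6*t)
M = 4/27 (M = 2*(4/(72 - 6*3)) = 2*(4/(72 - 18)) = 2*(4/54) = 2*(4*(1/54)) = 2*(2/27) = 4/27 ≈ 0.14815)
w(z, I) = -4 + I (w(z, I) = -4 + √(2 - 3) = -4 + √(-1) = -4 + I)
q(S) = 58 + I (q(S) = (47 + 15) + (-4 + I) = 62 + (-4 + I) = 58 + I)
1/q((6 + M)*U(4, -2)) = 1/(58 + I) = (58 - I)/3365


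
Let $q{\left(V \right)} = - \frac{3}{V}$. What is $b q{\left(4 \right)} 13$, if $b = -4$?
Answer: $39$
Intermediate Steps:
$b q{\left(4 \right)} 13 = - 4 \left(- \frac{3}{4}\right) 13 = - 4 \left(\left(-3\right) \frac{1}{4}\right) 13 = \left(-4\right) \left(- \frac{3}{4}\right) 13 = 3 \cdot 13 = 39$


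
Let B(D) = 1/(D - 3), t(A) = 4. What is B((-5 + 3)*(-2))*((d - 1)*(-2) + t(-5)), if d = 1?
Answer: 4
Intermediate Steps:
B(D) = 1/(-3 + D)
B((-5 + 3)*(-2))*((d - 1)*(-2) + t(-5)) = ((1 - 1)*(-2) + 4)/(-3 + (-5 + 3)*(-2)) = (0*(-2) + 4)/(-3 - 2*(-2)) = (0 + 4)/(-3 + 4) = 4/1 = 1*4 = 4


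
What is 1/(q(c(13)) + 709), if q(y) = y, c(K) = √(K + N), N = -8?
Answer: 709/502676 - √5/502676 ≈ 0.0014060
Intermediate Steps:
c(K) = √(-8 + K) (c(K) = √(K - 8) = √(-8 + K))
1/(q(c(13)) + 709) = 1/(√(-8 + 13) + 709) = 1/(√5 + 709) = 1/(709 + √5)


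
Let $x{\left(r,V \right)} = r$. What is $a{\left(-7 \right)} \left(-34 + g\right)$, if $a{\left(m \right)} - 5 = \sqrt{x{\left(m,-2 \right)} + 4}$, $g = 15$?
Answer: $-95 - 19 i \sqrt{3} \approx -95.0 - 32.909 i$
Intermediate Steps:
$a{\left(m \right)} = 5 + \sqrt{4 + m}$ ($a{\left(m \right)} = 5 + \sqrt{m + 4} = 5 + \sqrt{4 + m}$)
$a{\left(-7 \right)} \left(-34 + g\right) = \left(5 + \sqrt{4 - 7}\right) \left(-34 + 15\right) = \left(5 + \sqrt{-3}\right) \left(-19\right) = \left(5 + i \sqrt{3}\right) \left(-19\right) = -95 - 19 i \sqrt{3}$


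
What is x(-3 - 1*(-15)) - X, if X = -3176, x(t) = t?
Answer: 3188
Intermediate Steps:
x(-3 - 1*(-15)) - X = (-3 - 1*(-15)) - 1*(-3176) = (-3 + 15) + 3176 = 12 + 3176 = 3188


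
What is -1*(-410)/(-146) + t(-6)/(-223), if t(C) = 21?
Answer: -47248/16279 ≈ -2.9024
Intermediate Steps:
-1*(-410)/(-146) + t(-6)/(-223) = -1*(-410)/(-146) + 21/(-223) = 410*(-1/146) + 21*(-1/223) = -205/73 - 21/223 = -47248/16279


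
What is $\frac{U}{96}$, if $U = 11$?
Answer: $\frac{11}{96} \approx 0.11458$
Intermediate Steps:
$\frac{U}{96} = \frac{1}{96} \cdot 11 = \frac{11}{96}$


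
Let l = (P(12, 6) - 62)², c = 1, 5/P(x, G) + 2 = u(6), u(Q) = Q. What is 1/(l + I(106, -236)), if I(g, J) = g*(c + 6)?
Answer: 16/70921 ≈ 0.00022560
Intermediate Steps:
P(x, G) = 5/4 (P(x, G) = 5/(-2 + 6) = 5/4)
I(g, J) = 7*g (I(g, J) = g*(1 + 6) = g*7 = 7*g)
l = 59049/16 (l = (5/4 - 62)² = (-243/4)² = 59049/16 ≈ 3690.6)
1/(l + I(106, -236)) = 1/(59049/16 + 7*106) = 1/(59049/16 + 742) = 1/(70921/16) = 16/70921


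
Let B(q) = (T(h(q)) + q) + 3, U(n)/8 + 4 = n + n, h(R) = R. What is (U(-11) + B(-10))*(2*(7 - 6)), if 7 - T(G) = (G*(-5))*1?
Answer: -516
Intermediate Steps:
T(G) = 7 + 5*G (T(G) = 7 - G*(-5) = 7 - (-5*G) = 7 - (-5)*G = 7 + 5*G)
U(n) = -32 + 16*n (U(n) = -32 + 8*(n + n) = -32 + 8*(2*n) = -32 + 16*n)
B(q) = 10 + 6*q (B(q) = ((7 + 5*q) + q) + 3 = (7 + 6*q) + 3 = 10 + 6*q)
(U(-11) + B(-10))*(2*(7 - 6)) = ((-32 + 16*(-11)) + (10 + 6*(-10)))*(2*(7 - 6)) = ((-32 - 176) + (10 - 60))*(2*1) = (-208 - 50)*2 = -258*2 = -516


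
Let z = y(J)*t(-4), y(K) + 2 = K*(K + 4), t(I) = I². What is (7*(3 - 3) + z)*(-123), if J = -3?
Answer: 9840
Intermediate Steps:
y(K) = -2 + K*(4 + K) (y(K) = -2 + K*(K + 4) = -2 + K*(4 + K))
z = -80 (z = (-2 + (-3)² + 4*(-3))*(-4)² = (-2 + 9 - 12)*16 = -5*16 = -80)
(7*(3 - 3) + z)*(-123) = (7*(3 - 3) - 80)*(-123) = (7*0 - 80)*(-123) = (0 - 80)*(-123) = -80*(-123) = 9840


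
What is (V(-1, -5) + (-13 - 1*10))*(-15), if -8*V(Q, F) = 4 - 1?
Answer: 2805/8 ≈ 350.63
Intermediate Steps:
V(Q, F) = -3/8 (V(Q, F) = -(4 - 1)/8 = -1/8*3 = -3/8)
(V(-1, -5) + (-13 - 1*10))*(-15) = (-3/8 + (-13 - 1*10))*(-15) = (-3/8 + (-13 - 10))*(-15) = (-3/8 - 23)*(-15) = -187/8*(-15) = 2805/8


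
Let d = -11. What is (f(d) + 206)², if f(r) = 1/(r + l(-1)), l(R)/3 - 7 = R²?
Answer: 7177041/169 ≈ 42468.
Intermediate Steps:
l(R) = 21 + 3*R²
f(r) = 1/(24 + r) (f(r) = 1/(r + (21 + 3*(-1)²)) = 1/(r + (21 + 3*1)) = 1/(r + (21 + 3)) = 1/(r + 24) = 1/(24 + r))
(f(d) + 206)² = (1/(24 - 11) + 206)² = (1/13 + 206)² = (2679/13)² = 7177041/169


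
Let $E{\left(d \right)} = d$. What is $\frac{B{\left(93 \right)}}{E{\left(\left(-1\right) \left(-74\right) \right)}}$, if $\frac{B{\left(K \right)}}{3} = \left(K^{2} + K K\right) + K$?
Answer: $\frac{52173}{74} \approx 705.04$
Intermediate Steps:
$B{\left(K \right)} = 3 K + 6 K^{2}$ ($B{\left(K \right)} = 3 \left(\left(K^{2} + K K\right) + K\right) = 3 \left(\left(K^{2} + K^{2}\right) + K\right) = 3 \left(2 K^{2} + K\right) = 3 \left(K + 2 K^{2}\right) = 3 K + 6 K^{2}$)
$\frac{B{\left(93 \right)}}{E{\left(\left(-1\right) \left(-74\right) \right)}} = \frac{3 \cdot 93 \left(1 + 2 \cdot 93\right)}{\left(-1\right) \left(-74\right)} = \frac{3 \cdot 93 \left(1 + 186\right)}{74} = 3 \cdot 93 \cdot 187 \cdot \frac{1}{74} = 52173 \cdot \frac{1}{74} = \frac{52173}{74}$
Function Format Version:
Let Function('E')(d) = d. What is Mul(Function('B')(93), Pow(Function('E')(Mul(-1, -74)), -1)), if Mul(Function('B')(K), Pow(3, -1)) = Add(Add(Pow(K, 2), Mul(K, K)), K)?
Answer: Rational(52173, 74) ≈ 705.04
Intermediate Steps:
Function('B')(K) = Add(Mul(3, K), Mul(6, Pow(K, 2))) (Function('B')(K) = Mul(3, Add(Add(Pow(K, 2), Mul(K, K)), K)) = Mul(3, Add(Add(Pow(K, 2), Pow(K, 2)), K)) = Mul(3, Add(Mul(2, Pow(K, 2)), K)) = Mul(3, Add(K, Mul(2, Pow(K, 2)))) = Add(Mul(3, K), Mul(6, Pow(K, 2))))
Mul(Function('B')(93), Pow(Function('E')(Mul(-1, -74)), -1)) = Mul(Mul(3, 93, Add(1, Mul(2, 93))), Pow(Mul(-1, -74), -1)) = Mul(Mul(3, 93, Add(1, 186)), Pow(74, -1)) = Mul(Mul(3, 93, 187), Rational(1, 74)) = Mul(52173, Rational(1, 74)) = Rational(52173, 74)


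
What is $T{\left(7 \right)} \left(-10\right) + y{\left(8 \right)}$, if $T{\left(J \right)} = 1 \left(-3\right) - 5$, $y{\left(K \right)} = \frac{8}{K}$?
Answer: $81$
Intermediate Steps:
$T{\left(J \right)} = -8$ ($T{\left(J \right)} = -3 - 5 = -8$)
$T{\left(7 \right)} \left(-10\right) + y{\left(8 \right)} = \left(-8\right) \left(-10\right) + \frac{8}{8} = 80 + 8 \cdot \frac{1}{8} = 80 + 1 = 81$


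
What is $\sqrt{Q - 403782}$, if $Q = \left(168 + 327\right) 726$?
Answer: $2 i \sqrt{11103} \approx 210.74 i$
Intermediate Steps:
$Q = 359370$ ($Q = 495 \cdot 726 = 359370$)
$\sqrt{Q - 403782} = \sqrt{359370 - 403782} = \sqrt{-44412} = 2 i \sqrt{11103}$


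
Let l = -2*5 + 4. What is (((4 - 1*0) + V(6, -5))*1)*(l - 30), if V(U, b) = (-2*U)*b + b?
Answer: -2124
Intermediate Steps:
V(U, b) = b - 2*U*b (V(U, b) = -2*U*b + b = b - 2*U*b)
l = -6 (l = -10 + 4 = -6)
(((4 - 1*0) + V(6, -5))*1)*(l - 30) = (((4 - 1*0) - 5*(1 - 2*6))*1)*(-6 - 30) = (((4 + 0) - 5*(1 - 12))*1)*(-36) = ((4 - 5*(-11))*1)*(-36) = ((4 + 55)*1)*(-36) = (59*1)*(-36) = 59*(-36) = -2124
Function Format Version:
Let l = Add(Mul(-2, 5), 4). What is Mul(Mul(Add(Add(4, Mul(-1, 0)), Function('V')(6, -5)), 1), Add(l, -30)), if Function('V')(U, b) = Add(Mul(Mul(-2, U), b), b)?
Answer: -2124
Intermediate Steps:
Function('V')(U, b) = Add(b, Mul(-2, U, b)) (Function('V')(U, b) = Add(Mul(-2, U, b), b) = Add(b, Mul(-2, U, b)))
l = -6 (l = Add(-10, 4) = -6)
Mul(Mul(Add(Add(4, Mul(-1, 0)), Function('V')(6, -5)), 1), Add(l, -30)) = Mul(Mul(Add(Add(4, Mul(-1, 0)), Mul(-5, Add(1, Mul(-2, 6)))), 1), Add(-6, -30)) = Mul(Mul(Add(Add(4, 0), Mul(-5, Add(1, -12))), 1), -36) = Mul(Mul(Add(4, Mul(-5, -11)), 1), -36) = Mul(Mul(Add(4, 55), 1), -36) = Mul(Mul(59, 1), -36) = Mul(59, -36) = -2124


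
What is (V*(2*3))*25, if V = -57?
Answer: -8550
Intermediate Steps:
(V*(2*3))*25 = -114*3*25 = -57*6*25 = -342*25 = -8550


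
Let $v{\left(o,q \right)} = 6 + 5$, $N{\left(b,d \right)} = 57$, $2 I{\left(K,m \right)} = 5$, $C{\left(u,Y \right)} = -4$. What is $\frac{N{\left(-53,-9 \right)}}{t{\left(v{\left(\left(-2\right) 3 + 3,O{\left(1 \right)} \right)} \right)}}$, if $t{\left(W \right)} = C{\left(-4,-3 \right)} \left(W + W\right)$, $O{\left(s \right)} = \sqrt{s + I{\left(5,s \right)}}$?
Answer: $- \frac{57}{88} \approx -0.64773$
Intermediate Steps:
$I{\left(K,m \right)} = \frac{5}{2}$ ($I{\left(K,m \right)} = \frac{1}{2} \cdot 5 = \frac{5}{2}$)
$O{\left(s \right)} = \sqrt{\frac{5}{2} + s}$ ($O{\left(s \right)} = \sqrt{s + \frac{5}{2}} = \sqrt{\frac{5}{2} + s}$)
$v{\left(o,q \right)} = 11$
$t{\left(W \right)} = - 8 W$ ($t{\left(W \right)} = - 4 \left(W + W\right) = - 4 \cdot 2 W = - 8 W$)
$\frac{N{\left(-53,-9 \right)}}{t{\left(v{\left(\left(-2\right) 3 + 3,O{\left(1 \right)} \right)} \right)}} = \frac{57}{\left(-8\right) 11} = \frac{57}{-88} = 57 \left(- \frac{1}{88}\right) = - \frac{57}{88}$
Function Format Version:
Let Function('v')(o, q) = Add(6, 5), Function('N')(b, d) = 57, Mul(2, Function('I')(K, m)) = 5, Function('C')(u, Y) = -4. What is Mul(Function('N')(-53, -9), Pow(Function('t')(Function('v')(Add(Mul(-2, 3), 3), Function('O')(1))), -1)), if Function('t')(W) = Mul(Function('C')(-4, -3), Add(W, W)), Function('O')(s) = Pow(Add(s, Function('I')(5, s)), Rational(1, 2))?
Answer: Rational(-57, 88) ≈ -0.64773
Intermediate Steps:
Function('I')(K, m) = Rational(5, 2) (Function('I')(K, m) = Mul(Rational(1, 2), 5) = Rational(5, 2))
Function('O')(s) = Pow(Add(Rational(5, 2), s), Rational(1, 2)) (Function('O')(s) = Pow(Add(s, Rational(5, 2)), Rational(1, 2)) = Pow(Add(Rational(5, 2), s), Rational(1, 2)))
Function('v')(o, q) = 11
Function('t')(W) = Mul(-8, W) (Function('t')(W) = Mul(-4, Add(W, W)) = Mul(-4, Mul(2, W)) = Mul(-8, W))
Mul(Function('N')(-53, -9), Pow(Function('t')(Function('v')(Add(Mul(-2, 3), 3), Function('O')(1))), -1)) = Mul(57, Pow(Mul(-8, 11), -1)) = Mul(57, Pow(-88, -1)) = Mul(57, Rational(-1, 88)) = Rational(-57, 88)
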